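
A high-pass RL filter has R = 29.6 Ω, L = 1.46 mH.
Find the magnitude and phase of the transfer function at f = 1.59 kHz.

Step 1 — Angular frequency: ω = 2π·1590 = 9990 rad/s.
Step 2 — Transfer function: H(jω) = jωL/(R + jωL).
Step 3 — Numerator jωL = j·14.59; denominator R + jωL = 29.6 + j14.59.
Step 4 — H = 0.1954 + j0.3965.
Step 5 — Magnitude: |H| = 0.442 (-7.1 dB); phase: φ = 63.8°.

|H| = 0.442 (-7.1 dB), φ = 63.8°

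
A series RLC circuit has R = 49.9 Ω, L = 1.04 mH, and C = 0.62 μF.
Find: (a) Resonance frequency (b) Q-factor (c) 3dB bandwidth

Step 1 — Resonance condition Im(Z)=0 gives ω₀ = 1/√(LC).
Step 2 — ω₀ = 1/√(0.00104·6.2e-07) = 3.938e+04 rad/s.
Step 3 — f₀ = ω₀/(2π) = 6268 Hz.
Step 4 — Series Q: Q = ω₀L/R = 3.938e+04·0.00104/49.9 = 0.8208.
Step 5 — 3dB bandwidth: Δω = ω₀/Q = 4.798e+04 rad/s; BW = Δω/(2π) = 7636 Hz.

(a) f₀ = 6268 Hz  (b) Q = 0.8208  (c) BW = 7636 Hz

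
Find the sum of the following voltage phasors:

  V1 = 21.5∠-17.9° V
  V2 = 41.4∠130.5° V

Step 1 — Convert each phasor to rectangular form:
  V1 = 21.5·(cos(-17.9°) + j·sin(-17.9°)) = 20.46 - j6.608 V
  V2 = 41.4·(cos(130.5°) + j·sin(130.5°)) = -26.89 + j31.48 V
Step 2 — Sum components: V_total = -6.428 + j24.87 V.
Step 3 — Convert to polar: |V_total| = 25.69 V, ∠V_total = 104.5°.

V_total = 25.69∠104.5° V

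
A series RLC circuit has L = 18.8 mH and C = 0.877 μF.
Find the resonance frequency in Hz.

Step 1 — Resonance condition Im(Z)=0 gives ω₀ = 1/√(LC).
Step 2 — ω₀ = 1/√(0.0188·8.77e-07) = 7788 rad/s.
Step 3 — f₀ = ω₀/(2π) = 1239 Hz.

f₀ = 1239 Hz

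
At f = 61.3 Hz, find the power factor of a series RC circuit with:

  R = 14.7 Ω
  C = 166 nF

Step 1 — Angular frequency: ω = 2π·f = 2π·61.3 = 385.2 rad/s.
Step 2 — Component impedances:
  R: Z = R = 14.7 Ω
  C: Z = 1/(jωC) = -j/(ω·C) = 0 - j1.564e+04 Ω
Step 3 — Series combination: Z_total = R + C = 14.7 - j1.564e+04 Ω = 1.564e+04∠-89.9° Ω.
Step 4 — Power factor: PF = cos(φ) = Re(Z)/|Z| = 14.7/1.564e+04 = 0.0009399.
Step 5 — Type: Im(Z) = -1.564e+04 ⇒ leading (phase φ = -89.9°).

PF = 0.0009399 (leading, φ = -89.9°)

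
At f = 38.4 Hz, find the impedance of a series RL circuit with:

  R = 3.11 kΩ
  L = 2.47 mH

Step 1 — Angular frequency: ω = 2π·f = 2π·38.4 = 241.3 rad/s.
Step 2 — Component impedances:
  R: Z = R = 3110 Ω
  L: Z = jωL = j·241.3·0.00247 = 0 + j0.5959 Ω
Step 3 — Series combination: Z_total = R + L = 3110 + j0.5959 Ω = 3110∠0.0° Ω.

Z = 3110 + j0.5959 Ω = 3110∠0.0° Ω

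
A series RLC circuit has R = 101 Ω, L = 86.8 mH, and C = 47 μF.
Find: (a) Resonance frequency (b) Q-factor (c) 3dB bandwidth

Step 1 — Resonance condition Im(Z)=0 gives ω₀ = 1/√(LC).
Step 2 — ω₀ = 1/√(0.0868·4.7e-05) = 495.1 rad/s.
Step 3 — f₀ = ω₀/(2π) = 78.8 Hz.
Step 4 — Series Q: Q = ω₀L/R = 495.1·0.0868/101 = 0.4255.
Step 5 — 3dB bandwidth: Δω = ω₀/Q = 1164 rad/s; BW = Δω/(2π) = 185.2 Hz.

(a) f₀ = 78.8 Hz  (b) Q = 0.4255  (c) BW = 185.2 Hz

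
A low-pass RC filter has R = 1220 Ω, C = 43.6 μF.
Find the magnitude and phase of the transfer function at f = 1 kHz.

Step 1 — Angular frequency: ω = 2π·1000 = 6283 rad/s.
Step 2 — Transfer function: H(jω) = 1/(1 + jωRC).
Step 3 — Denominator: 1 + jωRC = 1 + j·6283·1220·4.36e-05 = 1 + j334.2.
Step 4 — H = 8.952e-06 - j0.002992.
Step 5 — Magnitude: |H| = 0.002992 (-50.5 dB); phase: φ = -89.8°.

|H| = 0.002992 (-50.5 dB), φ = -89.8°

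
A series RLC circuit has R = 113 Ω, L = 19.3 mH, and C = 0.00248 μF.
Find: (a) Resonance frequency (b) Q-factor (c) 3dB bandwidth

Step 1 — Resonance: ω₀ = 1/√(LC) = 1/√(0.0193·2.48e-09) = 1.445e+05 rad/s.
Step 2 — f₀ = ω₀/(2π) = 2.3e+04 Hz.
Step 3 — Series Q: Q = ω₀L/R = 1.445e+05·0.0193/113 = 24.69.
Step 4 — Bandwidth: Δω = ω₀/Q = 5855 rad/s; BW = Δω/(2π) = 931.8 Hz.

(a) f₀ = 2.3e+04 Hz  (b) Q = 24.69  (c) BW = 931.8 Hz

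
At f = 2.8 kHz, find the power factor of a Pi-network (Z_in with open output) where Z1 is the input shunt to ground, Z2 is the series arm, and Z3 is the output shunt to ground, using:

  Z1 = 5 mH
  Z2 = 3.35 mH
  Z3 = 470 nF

Step 1 — Angular frequency: ω = 2π·f = 2π·2800 = 1.759e+04 rad/s.
Step 2 — Component impedances:
  Z1: Z = jωL = j·1.759e+04·0.005 = 0 + j87.96 Ω
  Z2: Z = jωL = j·1.759e+04·0.00335 = 0 + j58.94 Ω
  Z3: Z = 1/(jωC) = -j/(ω·C) = 0 - j120.9 Ω
Step 3 — With open output, the series arm Z2 and the output shunt Z3 appear in series to ground: Z2 + Z3 = 0 - j62 Ω.
Step 4 — Parallel with input shunt Z1: Z_in = Z1 || (Z2 + Z3) = 0 - j210.1 Ω = 210.1∠-90.0° Ω.
Step 5 — Power factor: PF = cos(φ) = Re(Z)/|Z| = 0/210.1 = 0.
Step 6 — Type: Im(Z) = -210.1 ⇒ leading (phase φ = -90.0°).

PF = 0 (leading, φ = -90.0°)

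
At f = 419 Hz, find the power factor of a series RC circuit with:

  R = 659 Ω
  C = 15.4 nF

Step 1 — Angular frequency: ω = 2π·f = 2π·419 = 2633 rad/s.
Step 2 — Component impedances:
  R: Z = R = 659 Ω
  C: Z = 1/(jωC) = -j/(ω·C) = 0 - j2.467e+04 Ω
Step 3 — Series combination: Z_total = R + C = 659 - j2.467e+04 Ω = 2.467e+04∠-88.5° Ω.
Step 4 — Power factor: PF = cos(φ) = Re(Z)/|Z| = 659/2.467e+04 = 0.02671.
Step 5 — Type: Im(Z) = -2.467e+04 ⇒ leading (phase φ = -88.5°).

PF = 0.02671 (leading, φ = -88.5°)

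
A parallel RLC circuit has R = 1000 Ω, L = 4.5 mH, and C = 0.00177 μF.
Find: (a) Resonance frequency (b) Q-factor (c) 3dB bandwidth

Step 1 — Resonance: ω₀ = 1/√(LC) = 1/√(0.0045·1.77e-09) = 3.543e+05 rad/s.
Step 2 — f₀ = ω₀/(2π) = 5.639e+04 Hz.
Step 3 — Parallel Q: Q = R/(ω₀L) = 1000/(3.543e+05·0.0045) = 0.6272.
Step 4 — Bandwidth: Δω = ω₀/Q = 5.65e+05 rad/s; BW = Δω/(2π) = 8.992e+04 Hz.

(a) f₀ = 5.639e+04 Hz  (b) Q = 0.6272  (c) BW = 8.992e+04 Hz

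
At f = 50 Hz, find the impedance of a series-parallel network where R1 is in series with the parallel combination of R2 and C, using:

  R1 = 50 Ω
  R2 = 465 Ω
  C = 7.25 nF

Step 1 — Angular frequency: ω = 2π·f = 2π·50 = 314.2 rad/s.
Step 2 — Component impedances:
  R1: Z = R = 50 Ω
  R2: Z = R = 465 Ω
  C: Z = 1/(jωC) = -j/(ω·C) = 0 - j4.39e+05 Ω
Step 3 — Parallel branch: R2 || C = 1/(1/R2 + 1/C) = 465 - j0.4925 Ω.
Step 4 — Series with R1: Z_total = R1 + (R2 || C) = 515 - j0.4925 Ω = 515∠-0.1° Ω.

Z = 515 - j0.4925 Ω = 515∠-0.1° Ω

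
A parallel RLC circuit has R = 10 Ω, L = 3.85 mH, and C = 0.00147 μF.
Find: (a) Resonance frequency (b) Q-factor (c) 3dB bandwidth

Step 1 — Resonance: ω₀ = 1/√(LC) = 1/√(0.00385·1.47e-09) = 4.203e+05 rad/s.
Step 2 — f₀ = ω₀/(2π) = 6.69e+04 Hz.
Step 3 — Parallel Q: Q = R/(ω₀L) = 10/(4.203e+05·0.00385) = 0.006179.
Step 4 — Bandwidth: Δω = ω₀/Q = 6.803e+07 rad/s; BW = Δω/(2π) = 1.083e+07 Hz.

(a) f₀ = 6.69e+04 Hz  (b) Q = 0.006179  (c) BW = 1.083e+07 Hz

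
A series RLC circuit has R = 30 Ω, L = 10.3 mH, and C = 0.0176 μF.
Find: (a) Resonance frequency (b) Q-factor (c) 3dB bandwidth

Step 1 — Resonance: ω₀ = 1/√(LC) = 1/√(0.0103·1.76e-08) = 7.427e+04 rad/s.
Step 2 — f₀ = ω₀/(2π) = 1.182e+04 Hz.
Step 3 — Series Q: Q = ω₀L/R = 7.427e+04·0.0103/30 = 25.5.
Step 4 — Bandwidth: Δω = ω₀/Q = 2913 rad/s; BW = Δω/(2π) = 463.6 Hz.

(a) f₀ = 1.182e+04 Hz  (b) Q = 25.5  (c) BW = 463.6 Hz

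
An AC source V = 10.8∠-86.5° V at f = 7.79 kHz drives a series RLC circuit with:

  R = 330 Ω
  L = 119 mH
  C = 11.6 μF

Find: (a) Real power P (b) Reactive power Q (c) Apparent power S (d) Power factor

Step 1 — Angular frequency: ω = 2π·f = 2π·7790 = 4.895e+04 rad/s.
Step 2 — Component impedances:
  R: Z = R = 330 Ω
  L: Z = jωL = j·4.895e+04·0.119 = 0 + j5825 Ω
  C: Z = 1/(jωC) = -j/(ω·C) = 0 - j1.761 Ω
Step 3 — Series combination: Z_total = R + L + C = 330 + j5823 Ω = 5832∠86.8° Ω.
Step 4 — Source phasor: V = 10.8∠-86.5° V = 0.6593 - j10.78 V.
Step 5 — Current: I = V / Z = -0.001839 - j0.0002175 A = 0.001852∠-173.3° A.
Step 6 — Complex power: S = V·I* = 0.001132 + j0.01997 VA.
Step 7 — Real power: P = Re(S) = 0.001132 W.
Step 8 — Reactive power: Q = Im(S) = 0.01997 VAR.
Step 9 — Apparent power: |S| = 0.02 VA.
Step 10 — Power factor: PF = P/|S| = 0.05658 (lagging).

(a) P = 0.001132 W  (b) Q = 0.01997 VAR  (c) S = 0.02 VA  (d) PF = 0.05658 (lagging)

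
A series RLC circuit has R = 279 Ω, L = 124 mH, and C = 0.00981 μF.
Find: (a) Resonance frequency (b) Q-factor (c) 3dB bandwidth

Step 1 — Resonance: ω₀ = 1/√(LC) = 1/√(0.124·9.81e-09) = 2.867e+04 rad/s.
Step 2 — f₀ = ω₀/(2π) = 4563 Hz.
Step 3 — Series Q: Q = ω₀L/R = 2.867e+04·0.124/279 = 12.74.
Step 4 — Bandwidth: Δω = ω₀/Q = 2250 rad/s; BW = Δω/(2π) = 358.1 Hz.

(a) f₀ = 4563 Hz  (b) Q = 12.74  (c) BW = 358.1 Hz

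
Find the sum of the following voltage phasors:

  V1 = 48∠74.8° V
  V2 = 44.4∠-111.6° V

Step 1 — Convert each phasor to rectangular form:
  V1 = 48·(cos(74.8°) + j·sin(74.8°)) = 12.59 + j46.32 V
  V2 = 44.4·(cos(-111.6°) + j·sin(-111.6°)) = -16.34 - j41.28 V
Step 2 — Sum components: V_total = -3.76 + j5.039 V.
Step 3 — Convert to polar: |V_total| = 6.287 V, ∠V_total = 126.7°.

V_total = 6.287∠126.7° V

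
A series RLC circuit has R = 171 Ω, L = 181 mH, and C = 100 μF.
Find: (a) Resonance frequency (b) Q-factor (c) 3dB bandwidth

Step 1 — Resonance condition Im(Z)=0 gives ω₀ = 1/√(LC).
Step 2 — ω₀ = 1/√(0.181·0.0001) = 235.1 rad/s.
Step 3 — f₀ = ω₀/(2π) = 37.41 Hz.
Step 4 — Series Q: Q = ω₀L/R = 235.1·0.181/171 = 0.2488.
Step 5 — 3dB bandwidth: Δω = ω₀/Q = 944.8 rad/s; BW = Δω/(2π) = 150.4 Hz.

(a) f₀ = 37.41 Hz  (b) Q = 0.2488  (c) BW = 150.4 Hz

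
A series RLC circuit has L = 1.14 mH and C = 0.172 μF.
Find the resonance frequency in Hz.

Step 1 — Resonance condition Im(Z)=0 gives ω₀ = 1/√(LC).
Step 2 — ω₀ = 1/√(0.00114·1.72e-07) = 7.141e+04 rad/s.
Step 3 — f₀ = ω₀/(2π) = 1.137e+04 Hz.

f₀ = 1.137e+04 Hz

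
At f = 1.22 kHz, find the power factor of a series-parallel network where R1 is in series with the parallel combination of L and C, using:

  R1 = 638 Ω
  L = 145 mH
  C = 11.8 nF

Step 1 — Angular frequency: ω = 2π·f = 2π·1220 = 7665 rad/s.
Step 2 — Component impedances:
  R1: Z = R = 638 Ω
  L: Z = jωL = j·7665·0.145 = 0 + j1111 Ω
  C: Z = 1/(jωC) = -j/(ω·C) = 0 - j1.106e+04 Ω
Step 3 — Parallel branch: L || C = 1/(1/L + 1/C) = 0 + j1236 Ω.
Step 4 — Series with R1: Z_total = R1 + (L || C) = 638 + j1236 Ω = 1391∠62.7° Ω.
Step 5 — Power factor: PF = cos(φ) = Re(Z)/|Z| = 638/1390.7 = 0.4588.
Step 6 — Type: Im(Z) = 1236 ⇒ lagging (phase φ = 62.7°).

PF = 0.4588 (lagging, φ = 62.7°)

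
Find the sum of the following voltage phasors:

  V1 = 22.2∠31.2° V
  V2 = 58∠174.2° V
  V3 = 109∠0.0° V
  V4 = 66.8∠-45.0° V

Step 1 — Convert each phasor to rectangular form:
  V1 = 22.2·(cos(31.2°) + j·sin(31.2°)) = 18.99 + j11.5 V
  V2 = 58·(cos(174.2°) + j·sin(174.2°)) = -57.7 + j5.861 V
  V3 = 109·(cos(0.0°) + j·sin(0.0°)) = 109 V
  V4 = 66.8·(cos(-45.0°) + j·sin(-45.0°)) = 47.23 - j47.23 V
Step 2 — Sum components: V_total = 117.5 - j29.87 V.
Step 3 — Convert to polar: |V_total| = 121.3 V, ∠V_total = -14.3°.

V_total = 121.3∠-14.3° V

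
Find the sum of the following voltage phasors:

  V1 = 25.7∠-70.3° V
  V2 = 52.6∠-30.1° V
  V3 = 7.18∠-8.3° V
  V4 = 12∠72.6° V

Step 1 — Convert each phasor to rectangular form:
  V1 = 25.7·(cos(-70.3°) + j·sin(-70.3°)) = 8.663 - j24.2 V
  V2 = 52.6·(cos(-30.1°) + j·sin(-30.1°)) = 45.51 - j26.38 V
  V3 = 7.18·(cos(-8.3°) + j·sin(-8.3°)) = 7.105 - j1.036 V
  V4 = 12·(cos(72.6°) + j·sin(72.6°)) = 3.588 + j11.45 V
Step 2 — Sum components: V_total = 64.86 - j40.16 V.
Step 3 — Convert to polar: |V_total| = 76.29 V, ∠V_total = -31.8°.

V_total = 76.29∠-31.8° V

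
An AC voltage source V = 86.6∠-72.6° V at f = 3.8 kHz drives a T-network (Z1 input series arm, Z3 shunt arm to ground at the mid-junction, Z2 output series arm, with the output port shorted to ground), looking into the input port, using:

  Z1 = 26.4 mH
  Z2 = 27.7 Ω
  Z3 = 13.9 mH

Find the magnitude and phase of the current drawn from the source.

Step 1 — Angular frequency: ω = 2π·f = 2π·3800 = 2.388e+04 rad/s.
Step 2 — Component impedances:
  Z1: Z = jωL = j·2.388e+04·0.0264 = 0 + j630.3 Ω
  Z2: Z = R = 27.7 Ω
  Z3: Z = jωL = j·2.388e+04·0.0139 = 0 + j331.9 Ω
Step 3 — With the output port shorted to ground, the output series arm Z2 runs from the junction to ground; the shunt arm Z3 also runs from the junction to ground. They appear in parallel: Z3 || Z2 = 27.51 + j2.296 Ω.
Step 4 — Series with input arm Z1: Z_in = Z1 + (Z3 || Z2) = 27.51 + j632.6 Ω = 633.2∠87.5° Ω.
Step 5 — Source phasor: V = 86.6∠-72.6° V = 25.9 - j82.64 V.
Step 6 — Ohm's law: I = V / Z_total = (25.9 - j82.64) / (27.51 + j632.6) = -0.1286 - j0.04653 A.
Step 7 — Convert to polar: |I| = 0.1368 A, ∠I = -160.1°.

I = 0.1368∠-160.1° A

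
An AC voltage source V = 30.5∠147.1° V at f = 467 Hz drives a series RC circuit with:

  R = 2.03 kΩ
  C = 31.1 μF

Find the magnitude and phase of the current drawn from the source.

Step 1 — Angular frequency: ω = 2π·f = 2π·467 = 2934 rad/s.
Step 2 — Component impedances:
  R: Z = R = 2030 Ω
  C: Z = 1/(jωC) = -j/(ω·C) = 0 - j10.96 Ω
Step 3 — Series combination: Z_total = R + C = 2030 - j10.96 Ω = 2030∠-0.3° Ω.
Step 4 — Source phasor: V = 30.5∠147.1° V = -25.61 + j16.57 V.
Step 5 — Ohm's law: I = V / Z_total = (-25.61 + j16.57) / (2030 - j10.96) = -0.01266 + j0.008093 A.
Step 6 — Convert to polar: |I| = 0.01502 A, ∠I = 147.4°.

I = 0.01502∠147.4° A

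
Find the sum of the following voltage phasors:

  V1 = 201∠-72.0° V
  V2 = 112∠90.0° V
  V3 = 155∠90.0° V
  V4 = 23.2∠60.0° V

Step 1 — Convert each phasor to rectangular form:
  V1 = 201·(cos(-72.0°) + j·sin(-72.0°)) = 62.11 - j191.2 V
  V2 = 112·(cos(90.0°) + j·sin(90.0°)) = 0 + j112 V
  V3 = 155·(cos(90.0°) + j·sin(90.0°)) = 0 + j155 V
  V4 = 23.2·(cos(60.0°) + j·sin(60.0°)) = 11.6 + j20.09 V
Step 2 — Sum components: V_total = 73.71 + j95.93 V.
Step 3 — Convert to polar: |V_total| = 121 V, ∠V_total = 52.5°.

V_total = 121∠52.5° V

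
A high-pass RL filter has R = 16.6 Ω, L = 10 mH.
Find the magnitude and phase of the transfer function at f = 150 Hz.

Step 1 — Angular frequency: ω = 2π·150 = 942.5 rad/s.
Step 2 — Transfer function: H(jω) = jωL/(R + jωL).
Step 3 — Numerator jωL = j·9.425; denominator R + jωL = 16.6 + j9.425.
Step 4 — H = 0.2438 + j0.4294.
Step 5 — Magnitude: |H| = 0.4937 (-6.1 dB); phase: φ = 60.4°.

|H| = 0.4937 (-6.1 dB), φ = 60.4°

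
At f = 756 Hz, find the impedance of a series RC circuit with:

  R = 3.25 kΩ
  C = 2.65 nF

Step 1 — Angular frequency: ω = 2π·f = 2π·756 = 4750 rad/s.
Step 2 — Component impedances:
  R: Z = R = 3250 Ω
  C: Z = 1/(jωC) = -j/(ω·C) = 0 - j7.944e+04 Ω
Step 3 — Series combination: Z_total = R + C = 3250 - j7.944e+04 Ω = 7.951e+04∠-87.7° Ω.

Z = 3250 - j7.944e+04 Ω = 7.951e+04∠-87.7° Ω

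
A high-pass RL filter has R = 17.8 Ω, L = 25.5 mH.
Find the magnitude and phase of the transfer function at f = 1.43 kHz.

Step 1 — Angular frequency: ω = 2π·1430 = 8985 rad/s.
Step 2 — Transfer function: H(jω) = jωL/(R + jωL).
Step 3 — Numerator jωL = j·229.1; denominator R + jωL = 17.8 + j229.1.
Step 4 — H = 0.994 + j0.07722.
Step 5 — Magnitude: |H| = 0.997 (-0.0 dB); phase: φ = 4.4°.

|H| = 0.997 (-0.0 dB), φ = 4.4°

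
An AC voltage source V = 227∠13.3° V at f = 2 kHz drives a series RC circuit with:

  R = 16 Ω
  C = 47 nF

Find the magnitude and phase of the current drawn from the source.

Step 1 — Angular frequency: ω = 2π·f = 2π·2000 = 1.257e+04 rad/s.
Step 2 — Component impedances:
  R: Z = R = 16 Ω
  C: Z = 1/(jωC) = -j/(ω·C) = 0 - j1693 Ω
Step 3 — Series combination: Z_total = R + C = 16 - j1693 Ω = 1693∠-89.5° Ω.
Step 4 — Source phasor: V = 227∠13.3° V = 220.9 + j52.22 V.
Step 5 — Ohm's law: I = V / Z_total = (220.9 + j52.22) / (16 - j1693) = -0.02961 + j0.1308 A.
Step 6 — Convert to polar: |I| = 0.1341 A, ∠I = 102.8°.

I = 0.1341∠102.8° A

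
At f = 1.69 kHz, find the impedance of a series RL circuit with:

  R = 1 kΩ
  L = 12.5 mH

Step 1 — Angular frequency: ω = 2π·f = 2π·1690 = 1.062e+04 rad/s.
Step 2 — Component impedances:
  R: Z = R = 1000 Ω
  L: Z = jωL = j·1.062e+04·0.0125 = 0 + j132.7 Ω
Step 3 — Series combination: Z_total = R + L = 1000 + j132.7 Ω = 1009∠7.6° Ω.

Z = 1000 + j132.7 Ω = 1009∠7.6° Ω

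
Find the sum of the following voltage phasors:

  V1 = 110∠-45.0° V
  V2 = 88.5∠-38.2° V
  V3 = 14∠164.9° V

Step 1 — Convert each phasor to rectangular form:
  V1 = 110·(cos(-45.0°) + j·sin(-45.0°)) = 77.78 - j77.78 V
  V2 = 88.5·(cos(-38.2°) + j·sin(-38.2°)) = 69.55 - j54.73 V
  V3 = 14·(cos(164.9°) + j·sin(164.9°)) = -13.52 + j3.647 V
Step 2 — Sum components: V_total = 133.8 - j128.9 V.
Step 3 — Convert to polar: |V_total| = 185.8 V, ∠V_total = -43.9°.

V_total = 185.8∠-43.9° V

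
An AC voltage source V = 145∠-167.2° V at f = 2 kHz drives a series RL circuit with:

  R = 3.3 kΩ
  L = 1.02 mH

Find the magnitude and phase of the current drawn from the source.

Step 1 — Angular frequency: ω = 2π·f = 2π·2000 = 1.257e+04 rad/s.
Step 2 — Component impedances:
  R: Z = R = 3300 Ω
  L: Z = jωL = j·1.257e+04·0.00102 = 0 + j12.82 Ω
Step 3 — Series combination: Z_total = R + L = 3300 + j12.82 Ω = 3300∠0.2° Ω.
Step 4 — Source phasor: V = 145∠-167.2° V = -141.4 - j32.12 V.
Step 5 — Ohm's law: I = V / Z_total = (-141.4 - j32.12) / (3300 + j12.82) = -0.04288 - j0.009568 A.
Step 6 — Convert to polar: |I| = 0.04394 A, ∠I = -167.4°.

I = 0.04394∠-167.4° A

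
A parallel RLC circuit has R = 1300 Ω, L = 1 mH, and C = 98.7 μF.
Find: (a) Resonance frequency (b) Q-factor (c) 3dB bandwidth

Step 1 — Resonance: ω₀ = 1/√(LC) = 1/√(0.001·9.87e-05) = 3183 rad/s.
Step 2 — f₀ = ω₀/(2π) = 506.6 Hz.
Step 3 — Parallel Q: Q = R/(ω₀L) = 1300/(3183·0.001) = 408.4.
Step 4 — Bandwidth: Δω = ω₀/Q = 7.794 rad/s; BW = Δω/(2π) = 1.24 Hz.

(a) f₀ = 506.6 Hz  (b) Q = 408.4  (c) BW = 1.24 Hz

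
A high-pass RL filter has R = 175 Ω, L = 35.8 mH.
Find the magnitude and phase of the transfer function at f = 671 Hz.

Step 1 — Angular frequency: ω = 2π·671 = 4216 rad/s.
Step 2 — Transfer function: H(jω) = jωL/(R + jωL).
Step 3 — Numerator jωL = j·150.9; denominator R + jωL = 175 + j150.9.
Step 4 — H = 0.4266 + j0.4946.
Step 5 — Magnitude: |H| = 0.6531 (-3.7 dB); phase: φ = 49.2°.

|H| = 0.6531 (-3.7 dB), φ = 49.2°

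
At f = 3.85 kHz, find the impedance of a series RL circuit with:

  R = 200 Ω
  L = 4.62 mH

Step 1 — Angular frequency: ω = 2π·f = 2π·3850 = 2.419e+04 rad/s.
Step 2 — Component impedances:
  R: Z = R = 200 Ω
  L: Z = jωL = j·2.419e+04·0.00462 = 0 + j111.8 Ω
Step 3 — Series combination: Z_total = R + L = 200 + j111.8 Ω = 229.1∠29.2° Ω.

Z = 200 + j111.8 Ω = 229.1∠29.2° Ω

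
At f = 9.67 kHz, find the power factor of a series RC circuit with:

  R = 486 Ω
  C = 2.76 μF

Step 1 — Angular frequency: ω = 2π·f = 2π·9670 = 6.076e+04 rad/s.
Step 2 — Component impedances:
  R: Z = R = 486 Ω
  C: Z = 1/(jωC) = -j/(ω·C) = 0 - j5.963 Ω
Step 3 — Series combination: Z_total = R + C = 486 - j5.963 Ω = 486∠-0.7° Ω.
Step 4 — Power factor: PF = cos(φ) = Re(Z)/|Z| = 486/486.04 = 0.9999.
Step 5 — Type: Im(Z) = -5.963 ⇒ leading (phase φ = -0.7°).

PF = 0.9999 (leading, φ = -0.7°)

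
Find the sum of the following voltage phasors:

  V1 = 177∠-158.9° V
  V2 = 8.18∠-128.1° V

Step 1 — Convert each phasor to rectangular form:
  V1 = 177·(cos(-158.9°) + j·sin(-158.9°)) = -165.1 - j63.72 V
  V2 = 8.18·(cos(-128.1°) + j·sin(-128.1°)) = -5.047 - j6.437 V
Step 2 — Sum components: V_total = -170.2 - j70.16 V.
Step 3 — Convert to polar: |V_total| = 184.1 V, ∠V_total = -157.6°.

V_total = 184.1∠-157.6° V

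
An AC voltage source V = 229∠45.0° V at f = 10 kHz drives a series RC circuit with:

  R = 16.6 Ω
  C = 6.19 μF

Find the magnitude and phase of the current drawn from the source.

Step 1 — Angular frequency: ω = 2π·f = 2π·1e+04 = 6.283e+04 rad/s.
Step 2 — Component impedances:
  R: Z = R = 16.6 Ω
  C: Z = 1/(jωC) = -j/(ω·C) = 0 - j2.571 Ω
Step 3 — Series combination: Z_total = R + C = 16.6 - j2.571 Ω = 16.8∠-8.8° Ω.
Step 4 — Source phasor: V = 229∠45.0° V = 161.9 + j161.9 V.
Step 5 — Ohm's law: I = V / Z_total = (161.9 + j161.9) / (16.6 - j2.571) = 8.051 + j11 A.
Step 6 — Convert to polar: |I| = 13.63 A, ∠I = 53.8°.

I = 13.63∠53.8° A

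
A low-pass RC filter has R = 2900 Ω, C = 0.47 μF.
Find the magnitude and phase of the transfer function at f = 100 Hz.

Step 1 — Angular frequency: ω = 2π·100 = 628.3 rad/s.
Step 2 — Transfer function: H(jω) = 1/(1 + jωRC).
Step 3 — Denominator: 1 + jωRC = 1 + j·628.3·2900·4.7e-07 = 1 + j0.8564.
Step 4 — H = 0.5769 - j0.4941.
Step 5 — Magnitude: |H| = 0.7595 (-2.4 dB); phase: φ = -40.6°.

|H| = 0.7595 (-2.4 dB), φ = -40.6°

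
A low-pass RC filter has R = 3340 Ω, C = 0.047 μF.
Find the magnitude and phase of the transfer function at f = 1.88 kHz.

Step 1 — Angular frequency: ω = 2π·1880 = 1.181e+04 rad/s.
Step 2 — Transfer function: H(jω) = 1/(1 + jωRC).
Step 3 — Denominator: 1 + jωRC = 1 + j·1.181e+04·3340·4.7e-08 = 1 + j1.854.
Step 4 — H = 0.2253 - j0.4178.
Step 5 — Magnitude: |H| = 0.4747 (-6.5 dB); phase: φ = -61.7°.

|H| = 0.4747 (-6.5 dB), φ = -61.7°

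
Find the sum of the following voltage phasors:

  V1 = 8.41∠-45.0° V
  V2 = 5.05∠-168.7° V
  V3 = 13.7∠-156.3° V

Step 1 — Convert each phasor to rectangular form:
  V1 = 8.41·(cos(-45.0°) + j·sin(-45.0°)) = 5.947 - j5.947 V
  V2 = 5.05·(cos(-168.7°) + j·sin(-168.7°)) = -4.952 - j0.9895 V
  V3 = 13.7·(cos(-156.3°) + j·sin(-156.3°)) = -12.54 - j5.507 V
Step 2 — Sum components: V_total = -11.55 - j12.44 V.
Step 3 — Convert to polar: |V_total| = 16.98 V, ∠V_total = -132.9°.

V_total = 16.98∠-132.9° V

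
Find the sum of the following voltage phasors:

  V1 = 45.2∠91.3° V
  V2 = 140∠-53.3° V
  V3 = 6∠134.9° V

Step 1 — Convert each phasor to rectangular form:
  V1 = 45.2·(cos(91.3°) + j·sin(91.3°)) = -1.025 + j45.19 V
  V2 = 140·(cos(-53.3°) + j·sin(-53.3°)) = 83.67 - j112.2 V
  V3 = 6·(cos(134.9°) + j·sin(134.9°)) = -4.235 + j4.25 V
Step 2 — Sum components: V_total = 78.41 - j62.81 V.
Step 3 — Convert to polar: |V_total| = 100.5 V, ∠V_total = -38.7°.

V_total = 100.5∠-38.7° V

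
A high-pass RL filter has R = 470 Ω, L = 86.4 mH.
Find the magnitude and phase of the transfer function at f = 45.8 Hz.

Step 1 — Angular frequency: ω = 2π·45.8 = 287.8 rad/s.
Step 2 — Transfer function: H(jω) = jωL/(R + jωL).
Step 3 — Numerator jωL = j·24.86; denominator R + jωL = 470 + j24.86.
Step 4 — H = 0.002791 + j0.05275.
Step 5 — Magnitude: |H| = 0.05283 (-25.5 dB); phase: φ = 87.0°.

|H| = 0.05283 (-25.5 dB), φ = 87.0°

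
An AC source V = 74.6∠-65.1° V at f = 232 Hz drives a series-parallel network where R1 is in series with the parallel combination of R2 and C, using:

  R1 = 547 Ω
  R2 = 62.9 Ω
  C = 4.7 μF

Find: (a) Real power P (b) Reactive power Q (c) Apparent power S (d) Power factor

Step 1 — Angular frequency: ω = 2π·f = 2π·232 = 1458 rad/s.
Step 2 — Component impedances:
  R1: Z = R = 547 Ω
  R2: Z = R = 62.9 Ω
  C: Z = 1/(jωC) = -j/(ω·C) = 0 - j146 Ω
Step 3 — Parallel branch: R2 || C = 1/(1/R2 + 1/C) = 53.05 - j22.86 Ω.
Step 4 — Series with R1: Z_total = R1 + (R2 || C) = 600 - j22.86 Ω = 600.5∠-2.2° Ω.
Step 5 — Source phasor: V = 74.6∠-65.1° V = 31.41 - j67.67 V.
Step 6 — Current: I = V / Z = 0.05656 - j0.1106 A = 0.1242∠-62.9° A.
Step 7 — Complex power: S = V·I* = 9.261 - j0.3528 VA.
Step 8 — Real power: P = Re(S) = 9.261 W.
Step 9 — Reactive power: Q = Im(S) = -0.3528 VAR.
Step 10 — Apparent power: |S| = 9.268 VA.
Step 11 — Power factor: PF = P/|S| = 0.9993 (leading).

(a) P = 9.261 W  (b) Q = -0.3528 VAR  (c) S = 9.268 VA  (d) PF = 0.9993 (leading)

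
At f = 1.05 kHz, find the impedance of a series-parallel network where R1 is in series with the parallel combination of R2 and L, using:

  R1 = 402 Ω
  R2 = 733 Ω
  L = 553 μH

Step 1 — Angular frequency: ω = 2π·f = 2π·1050 = 6597 rad/s.
Step 2 — Component impedances:
  R1: Z = R = 402 Ω
  R2: Z = R = 733 Ω
  L: Z = jωL = j·6597·0.000553 = 0 + j3.648 Ω
Step 3 — Parallel branch: R2 || L = 1/(1/R2 + 1/L) = 0.01816 + j3.648 Ω.
Step 4 — Series with R1: Z_total = R1 + (R2 || L) = 402 + j3.648 Ω = 402∠0.5° Ω.

Z = 402 + j3.648 Ω = 402∠0.5° Ω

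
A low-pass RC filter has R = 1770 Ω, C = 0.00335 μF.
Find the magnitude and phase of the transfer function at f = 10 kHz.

Step 1 — Angular frequency: ω = 2π·1e+04 = 6.283e+04 rad/s.
Step 2 — Transfer function: H(jω) = 1/(1 + jωRC).
Step 3 — Denominator: 1 + jωRC = 1 + j·6.283e+04·1770·3.35e-09 = 1 + j0.3726.
Step 4 — H = 0.8781 - j0.3272.
Step 5 — Magnitude: |H| = 0.9371 (-0.6 dB); phase: φ = -20.4°.

|H| = 0.9371 (-0.6 dB), φ = -20.4°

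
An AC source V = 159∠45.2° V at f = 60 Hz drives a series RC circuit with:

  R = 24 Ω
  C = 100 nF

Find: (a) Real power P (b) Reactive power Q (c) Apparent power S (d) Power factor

Step 1 — Angular frequency: ω = 2π·f = 2π·60 = 377 rad/s.
Step 2 — Component impedances:
  R: Z = R = 24 Ω
  C: Z = 1/(jωC) = -j/(ω·C) = 0 - j2.653e+04 Ω
Step 3 — Series combination: Z_total = R + C = 24 - j2.653e+04 Ω = 2.653e+04∠-89.9° Ω.
Step 4 — Source phasor: V = 159∠45.2° V = 112 + j112.8 V.
Step 5 — Current: I = V / Z = -0.004249 + j0.004228 A = 0.005994∠135.1° A.
Step 6 — Complex power: S = V·I* = 0.0008623 - j0.9531 VA.
Step 7 — Real power: P = Re(S) = 0.0008623 W.
Step 8 — Reactive power: Q = Im(S) = -0.9531 VAR.
Step 9 — Apparent power: |S| = 0.9531 VA.
Step 10 — Power factor: PF = P/|S| = 0.0009048 (leading).

(a) P = 0.0008623 W  (b) Q = -0.9531 VAR  (c) S = 0.9531 VA  (d) PF = 0.0009048 (leading)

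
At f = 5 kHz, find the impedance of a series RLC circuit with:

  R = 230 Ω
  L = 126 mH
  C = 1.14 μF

Step 1 — Angular frequency: ω = 2π·f = 2π·5000 = 3.142e+04 rad/s.
Step 2 — Component impedances:
  R: Z = R = 230 Ω
  L: Z = jωL = j·3.142e+04·0.126 = 0 + j3958 Ω
  C: Z = 1/(jωC) = -j/(ω·C) = 0 - j27.92 Ω
Step 3 — Series combination: Z_total = R + L + C = 230 + j3930 Ω = 3937∠86.7° Ω.

Z = 230 + j3930 Ω = 3937∠86.7° Ω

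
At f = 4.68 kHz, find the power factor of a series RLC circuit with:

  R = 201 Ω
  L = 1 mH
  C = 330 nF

Step 1 — Angular frequency: ω = 2π·f = 2π·4680 = 2.941e+04 rad/s.
Step 2 — Component impedances:
  R: Z = R = 201 Ω
  L: Z = jωL = j·2.941e+04·0.001 = 0 + j29.41 Ω
  C: Z = 1/(jωC) = -j/(ω·C) = 0 - j103.1 Ω
Step 3 — Series combination: Z_total = R + L + C = 201 - j73.65 Ω = 214.1∠-20.1° Ω.
Step 4 — Power factor: PF = cos(φ) = Re(Z)/|Z| = 201/214.068 = 0.939.
Step 5 — Type: Im(Z) = -73.65 ⇒ leading (phase φ = -20.1°).

PF = 0.939 (leading, φ = -20.1°)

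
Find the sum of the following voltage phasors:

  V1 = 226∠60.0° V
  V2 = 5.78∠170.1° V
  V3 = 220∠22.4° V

Step 1 — Convert each phasor to rectangular form:
  V1 = 226·(cos(60.0°) + j·sin(60.0°)) = 113 + j195.7 V
  V2 = 5.78·(cos(170.1°) + j·sin(170.1°)) = -5.694 + j0.9938 V
  V3 = 220·(cos(22.4°) + j·sin(22.4°)) = 203.4 + j83.84 V
Step 2 — Sum components: V_total = 310.7 + j280.6 V.
Step 3 — Convert to polar: |V_total| = 418.6 V, ∠V_total = 42.1°.

V_total = 418.6∠42.1° V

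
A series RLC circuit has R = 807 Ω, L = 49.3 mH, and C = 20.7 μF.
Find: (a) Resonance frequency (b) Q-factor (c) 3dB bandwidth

Step 1 — Resonance: ω₀ = 1/√(LC) = 1/√(0.0493·2.07e-05) = 989.9 rad/s.
Step 2 — f₀ = ω₀/(2π) = 157.5 Hz.
Step 3 — Series Q: Q = ω₀L/R = 989.9·0.0493/807 = 0.06047.
Step 4 — Bandwidth: Δω = ω₀/Q = 1.637e+04 rad/s; BW = Δω/(2π) = 2605 Hz.

(a) f₀ = 157.5 Hz  (b) Q = 0.06047  (c) BW = 2605 Hz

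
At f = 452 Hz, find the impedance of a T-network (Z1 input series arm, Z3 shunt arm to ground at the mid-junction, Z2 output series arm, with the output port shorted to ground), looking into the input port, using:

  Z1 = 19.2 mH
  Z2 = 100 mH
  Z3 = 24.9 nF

Step 1 — Angular frequency: ω = 2π·f = 2π·452 = 2840 rad/s.
Step 2 — Component impedances:
  Z1: Z = jωL = j·2840·0.0192 = 0 + j54.53 Ω
  Z2: Z = jωL = j·2840·0.1 = 0 + j284 Ω
  Z3: Z = 1/(jωC) = -j/(ω·C) = 0 - j1.414e+04 Ω
Step 3 — With the output port shorted to ground, the output series arm Z2 runs from the junction to ground; the shunt arm Z3 also runs from the junction to ground. They appear in parallel: Z3 || Z2 = 0 + j289.8 Ω.
Step 4 — Series with input arm Z1: Z_in = Z1 + (Z3 || Z2) = 0 + j344.3 Ω = 344.3∠90.0° Ω.

Z = 0 + j344.3 Ω = 344.3∠90.0° Ω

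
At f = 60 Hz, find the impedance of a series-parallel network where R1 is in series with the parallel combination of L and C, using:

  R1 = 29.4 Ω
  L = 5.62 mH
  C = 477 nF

Step 1 — Angular frequency: ω = 2π·f = 2π·60 = 377 rad/s.
Step 2 — Component impedances:
  R1: Z = R = 29.4 Ω
  L: Z = jωL = j·377·0.00562 = 0 + j2.119 Ω
  C: Z = 1/(jωC) = -j/(ω·C) = 0 - j5561 Ω
Step 3 — Parallel branch: L || C = 1/(1/L + 1/C) = 0 + j2.119 Ω.
Step 4 — Series with R1: Z_total = R1 + (L || C) = 29.4 + j2.119 Ω = 29.48∠4.1° Ω.

Z = 29.4 + j2.119 Ω = 29.48∠4.1° Ω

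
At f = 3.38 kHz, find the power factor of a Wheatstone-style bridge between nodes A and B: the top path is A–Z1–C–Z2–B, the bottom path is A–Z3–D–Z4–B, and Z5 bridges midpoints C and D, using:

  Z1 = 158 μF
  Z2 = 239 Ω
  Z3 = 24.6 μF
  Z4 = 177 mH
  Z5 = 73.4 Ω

Step 1 — Angular frequency: ω = 2π·f = 2π·3380 = 2.124e+04 rad/s.
Step 2 — Component impedances:
  Z1: Z = 1/(jωC) = -j/(ω·C) = 0 - j0.298 Ω
  Z2: Z = R = 239 Ω
  Z3: Z = 1/(jωC) = -j/(ω·C) = 0 - j1.914 Ω
  Z4: Z = jωL = j·2.124e+04·0.177 = 0 + j3759 Ω
  Z5: Z = R = 73.4 Ω
Step 3 — Bridge requires nodal analysis (the Z5 bridge couples midpoints C and D, so the two paths cannot be reduced to a simple series/parallel combination). Setting node B to ground and injecting 1 A at node A, the 3-node admittance system at A, C, D solves to V_A = Z_AB = 238.1 + j14.85 Ω = 238.5∠3.6° Ω.
Step 4 — Power factor: PF = cos(φ) = Re(Z)/|Z| = 238.08/238.54 = 0.9981.
Step 5 — Type: Im(Z) = 14.85 ⇒ lagging (phase φ = 3.6°).

PF = 0.9981 (lagging, φ = 3.6°)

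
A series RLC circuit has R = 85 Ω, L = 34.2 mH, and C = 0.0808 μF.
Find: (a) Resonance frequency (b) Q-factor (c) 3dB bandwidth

Step 1 — Resonance condition Im(Z)=0 gives ω₀ = 1/√(LC).
Step 2 — ω₀ = 1/√(0.0342·8.08e-08) = 1.902e+04 rad/s.
Step 3 — f₀ = ω₀/(2π) = 3028 Hz.
Step 4 — Series Q: Q = ω₀L/R = 1.902e+04·0.0342/85 = 7.654.
Step 5 — 3dB bandwidth: Δω = ω₀/Q = 2485 rad/s; BW = Δω/(2π) = 395.6 Hz.

(a) f₀ = 3028 Hz  (b) Q = 7.654  (c) BW = 395.6 Hz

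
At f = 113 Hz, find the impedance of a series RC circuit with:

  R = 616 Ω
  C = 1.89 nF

Step 1 — Angular frequency: ω = 2π·f = 2π·113 = 710 rad/s.
Step 2 — Component impedances:
  R: Z = R = 616 Ω
  C: Z = 1/(jωC) = -j/(ω·C) = 0 - j7.452e+05 Ω
Step 3 — Series combination: Z_total = R + C = 616 - j7.452e+05 Ω = 7.452e+05∠-90.0° Ω.

Z = 616 - j7.452e+05 Ω = 7.452e+05∠-90.0° Ω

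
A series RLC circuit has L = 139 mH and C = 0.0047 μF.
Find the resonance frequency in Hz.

Step 1 — Resonance condition Im(Z)=0 gives ω₀ = 1/√(LC).
Step 2 — ω₀ = 1/√(0.139·4.7e-09) = 3.912e+04 rad/s.
Step 3 — f₀ = ω₀/(2π) = 6227 Hz.

f₀ = 6227 Hz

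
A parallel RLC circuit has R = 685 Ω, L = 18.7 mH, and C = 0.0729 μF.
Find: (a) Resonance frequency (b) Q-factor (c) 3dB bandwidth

Step 1 — Resonance: ω₀ = 1/√(LC) = 1/√(0.0187·7.29e-08) = 2.708e+04 rad/s.
Step 2 — f₀ = ω₀/(2π) = 4311 Hz.
Step 3 — Parallel Q: Q = R/(ω₀L) = 685/(2.708e+04·0.0187) = 1.352.
Step 4 — Bandwidth: Δω = ω₀/Q = 2.003e+04 rad/s; BW = Δω/(2π) = 3187 Hz.

(a) f₀ = 4311 Hz  (b) Q = 1.352  (c) BW = 3187 Hz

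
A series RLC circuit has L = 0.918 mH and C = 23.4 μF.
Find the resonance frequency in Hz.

Step 1 — Resonance condition Im(Z)=0 gives ω₀ = 1/√(LC).
Step 2 — ω₀ = 1/√(0.000918·2.34e-05) = 6823 rad/s.
Step 3 — f₀ = ω₀/(2π) = 1086 Hz.

f₀ = 1086 Hz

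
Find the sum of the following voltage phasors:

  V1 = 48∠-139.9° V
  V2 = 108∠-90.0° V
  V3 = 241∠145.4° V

Step 1 — Convert each phasor to rectangular form:
  V1 = 48·(cos(-139.9°) + j·sin(-139.9°)) = -36.72 - j30.92 V
  V2 = 108·(cos(-90.0°) + j·sin(-90.0°)) = 0 - j108 V
  V3 = 241·(cos(145.4°) + j·sin(145.4°)) = -198.4 + j136.9 V
Step 2 — Sum components: V_total = -235.1 - j2.068 V.
Step 3 — Convert to polar: |V_total| = 235.1 V, ∠V_total = -179.5°.

V_total = 235.1∠-179.5° V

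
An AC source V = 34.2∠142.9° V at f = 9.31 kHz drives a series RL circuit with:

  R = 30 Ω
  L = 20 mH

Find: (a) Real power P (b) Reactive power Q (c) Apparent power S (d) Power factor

Step 1 — Angular frequency: ω = 2π·f = 2π·9310 = 5.85e+04 rad/s.
Step 2 — Component impedances:
  R: Z = R = 30 Ω
  L: Z = jωL = j·5.85e+04·0.02 = 0 + j1170 Ω
Step 3 — Series combination: Z_total = R + L = 30 + j1170 Ω = 1170∠88.5° Ω.
Step 4 — Source phasor: V = 34.2∠142.9° V = -27.28 + j20.63 V.
Step 5 — Current: I = V / Z = 0.01702 + j0.02375 A = 0.02922∠54.4° A.
Step 6 — Complex power: S = V·I* = 0.02562 + j0.9991 VA.
Step 7 — Real power: P = Re(S) = 0.02562 W.
Step 8 — Reactive power: Q = Im(S) = 0.9991 VAR.
Step 9 — Apparent power: |S| = 0.9994 VA.
Step 10 — Power factor: PF = P/|S| = 0.02563 (lagging).

(a) P = 0.02562 W  (b) Q = 0.9991 VAR  (c) S = 0.9994 VA  (d) PF = 0.02563 (lagging)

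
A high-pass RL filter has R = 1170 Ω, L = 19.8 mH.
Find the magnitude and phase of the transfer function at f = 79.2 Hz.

Step 1 — Angular frequency: ω = 2π·79.2 = 497.6 rad/s.
Step 2 — Transfer function: H(jω) = jωL/(R + jωL).
Step 3 — Numerator jωL = j·9.853; denominator R + jωL = 1170 + j9.853.
Step 4 — H = 7.091e-05 + j0.008421.
Step 5 — Magnitude: |H| = 0.008421 (-41.5 dB); phase: φ = 89.5°.

|H| = 0.008421 (-41.5 dB), φ = 89.5°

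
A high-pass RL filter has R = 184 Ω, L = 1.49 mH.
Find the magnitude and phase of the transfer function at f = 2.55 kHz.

Step 1 — Angular frequency: ω = 2π·2550 = 1.602e+04 rad/s.
Step 2 — Transfer function: H(jω) = jωL/(R + jωL).
Step 3 — Numerator jωL = j·23.87; denominator R + jωL = 184 + j23.87.
Step 4 — H = 0.01655 + j0.1276.
Step 5 — Magnitude: |H| = 0.1287 (-17.8 dB); phase: φ = 82.6°.

|H| = 0.1287 (-17.8 dB), φ = 82.6°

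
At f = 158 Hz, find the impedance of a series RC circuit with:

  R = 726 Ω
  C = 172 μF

Step 1 — Angular frequency: ω = 2π·f = 2π·158 = 992.7 rad/s.
Step 2 — Component impedances:
  R: Z = R = 726 Ω
  C: Z = 1/(jωC) = -j/(ω·C) = 0 - j5.856 Ω
Step 3 — Series combination: Z_total = R + C = 726 - j5.856 Ω = 726∠-0.5° Ω.

Z = 726 - j5.856 Ω = 726∠-0.5° Ω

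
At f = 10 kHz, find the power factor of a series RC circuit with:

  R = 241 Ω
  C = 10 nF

Step 1 — Angular frequency: ω = 2π·f = 2π·1e+04 = 6.283e+04 rad/s.
Step 2 — Component impedances:
  R: Z = R = 241 Ω
  C: Z = 1/(jωC) = -j/(ω·C) = 0 - j1592 Ω
Step 3 — Series combination: Z_total = R + C = 241 - j1592 Ω = 1610∠-81.4° Ω.
Step 4 — Power factor: PF = cos(φ) = Re(Z)/|Z| = 241/1610 = 0.1497.
Step 5 — Type: Im(Z) = -1592 ⇒ leading (phase φ = -81.4°).

PF = 0.1497 (leading, φ = -81.4°)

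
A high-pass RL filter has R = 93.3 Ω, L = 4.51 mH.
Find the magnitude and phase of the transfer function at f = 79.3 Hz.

Step 1 — Angular frequency: ω = 2π·79.3 = 498.3 rad/s.
Step 2 — Transfer function: H(jω) = jωL/(R + jωL).
Step 3 — Numerator jωL = j·2.247; denominator R + jωL = 93.3 + j2.247.
Step 4 — H = 0.0005798 + j0.02407.
Step 5 — Magnitude: |H| = 0.02408 (-32.4 dB); phase: φ = 88.6°.

|H| = 0.02408 (-32.4 dB), φ = 88.6°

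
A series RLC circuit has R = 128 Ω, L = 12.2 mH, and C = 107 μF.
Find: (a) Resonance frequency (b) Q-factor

Step 1 — Resonance condition Im(Z)=0 gives ω₀ = 1/√(LC).
Step 2 — ω₀ = 1/√(0.0122·0.000107) = 875.2 rad/s.
Step 3 — f₀ = ω₀/(2π) = 139.3 Hz.
Step 4 — Series Q: Q = ω₀L/R = 875.2·0.0122/128 = 0.08342.

(a) f₀ = 139.3 Hz  (b) Q = 0.08342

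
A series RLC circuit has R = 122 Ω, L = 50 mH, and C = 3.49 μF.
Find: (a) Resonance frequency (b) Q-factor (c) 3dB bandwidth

Step 1 — Resonance: ω₀ = 1/√(LC) = 1/√(0.05·3.49e-06) = 2394 rad/s.
Step 2 — f₀ = ω₀/(2π) = 381 Hz.
Step 3 — Series Q: Q = ω₀L/R = 2394·0.05/122 = 0.9811.
Step 4 — Bandwidth: Δω = ω₀/Q = 2440 rad/s; BW = Δω/(2π) = 388.3 Hz.

(a) f₀ = 381 Hz  (b) Q = 0.9811  (c) BW = 388.3 Hz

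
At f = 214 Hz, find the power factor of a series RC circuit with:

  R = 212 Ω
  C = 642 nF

Step 1 — Angular frequency: ω = 2π·f = 2π·214 = 1345 rad/s.
Step 2 — Component impedances:
  R: Z = R = 212 Ω
  C: Z = 1/(jωC) = -j/(ω·C) = 0 - j1158 Ω
Step 3 — Series combination: Z_total = R + C = 212 - j1158 Ω = 1178∠-79.6° Ω.
Step 4 — Power factor: PF = cos(φ) = Re(Z)/|Z| = 212/1178 = 0.18.
Step 5 — Type: Im(Z) = -1158 ⇒ leading (phase φ = -79.6°).

PF = 0.18 (leading, φ = -79.6°)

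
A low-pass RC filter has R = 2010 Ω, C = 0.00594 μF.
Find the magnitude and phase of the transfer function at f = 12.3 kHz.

Step 1 — Angular frequency: ω = 2π·1.23e+04 = 7.728e+04 rad/s.
Step 2 — Transfer function: H(jω) = 1/(1 + jωRC).
Step 3 — Denominator: 1 + jωRC = 1 + j·7.728e+04·2010·5.94e-09 = 1 + j0.9227.
Step 4 — H = 0.5401 - j0.4984.
Step 5 — Magnitude: |H| = 0.7349 (-2.7 dB); phase: φ = -42.7°.

|H| = 0.7349 (-2.7 dB), φ = -42.7°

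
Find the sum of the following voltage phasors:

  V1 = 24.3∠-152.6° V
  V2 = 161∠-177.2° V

Step 1 — Convert each phasor to rectangular form:
  V1 = 24.3·(cos(-152.6°) + j·sin(-152.6°)) = -21.57 - j11.18 V
  V2 = 161·(cos(-177.2°) + j·sin(-177.2°)) = -160.8 - j7.865 V
Step 2 — Sum components: V_total = -182.4 - j19.05 V.
Step 3 — Convert to polar: |V_total| = 183.4 V, ∠V_total = -174.0°.

V_total = 183.4∠-174.0° V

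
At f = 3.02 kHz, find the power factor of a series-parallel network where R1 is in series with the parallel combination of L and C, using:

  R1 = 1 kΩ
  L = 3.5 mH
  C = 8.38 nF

Step 1 — Angular frequency: ω = 2π·f = 2π·3020 = 1.898e+04 rad/s.
Step 2 — Component impedances:
  R1: Z = R = 1000 Ω
  L: Z = jωL = j·1.898e+04·0.0035 = 0 + j66.41 Ω
  C: Z = 1/(jωC) = -j/(ω·C) = 0 - j6289 Ω
Step 3 — Parallel branch: L || C = 1/(1/L + 1/C) = 0 + j67.12 Ω.
Step 4 — Series with R1: Z_total = R1 + (L || C) = 1000 + j67.12 Ω = 1002∠3.8° Ω.
Step 5 — Power factor: PF = cos(φ) = Re(Z)/|Z| = 1000/1002.25 = 0.9978.
Step 6 — Type: Im(Z) = 67.12 ⇒ lagging (phase φ = 3.8°).

PF = 0.9978 (lagging, φ = 3.8°)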